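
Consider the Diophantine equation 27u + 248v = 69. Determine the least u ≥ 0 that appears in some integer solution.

gcd(248, 27):
  248 = 9×27 + 5
  27 = 5×5 + 2
  5 = 2×2 + 1
  2 = 2×1
so gcd(248, 27) = 1.
1 divides 69, so solutions exist.
Back-substitute for Bézout coefficients:
  1 = 5 - 2×2
  ... = 27×(-101) + 248×(11)
Scale by 69/1 = 69: (u₀, v₀) = (-6969, 759).
General solution: u = -6969 + 248t, v = 759 - 27t for integer t.
u ≥ 0: smallest is -6969 mod 248 = 223 (at t = 29), with v = -24.

223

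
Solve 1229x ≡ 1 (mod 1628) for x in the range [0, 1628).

865

gcd(1628, 1229) = 1.
By Bézout, 1229·(-763) + 1628·(576) = 1.
So 1229·-763 ≡ 1 (mod 1628), and -763 mod 1628 = 865.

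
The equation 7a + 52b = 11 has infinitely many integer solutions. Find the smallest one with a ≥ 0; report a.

gcd(52, 7):
  52 = 7·7 + 3
  7 = 2·3 + 1
  3 = 3·1
so gcd(52, 7) = 1.
1 divides 11, so solutions exist.
Back-substitute for Bézout coefficients:
  1 = 7 - 2·3
  ... = 7·(15) + 52·(-2)
Scale by 11/1 = 11: (a₀, b₀) = (165, -22).
General solution: a = 165 + 52t, b = -22 - 7t for integer t.
a ≥ 0: smallest is 165 mod 52 = 9 (at t = -3), with b = -1.

9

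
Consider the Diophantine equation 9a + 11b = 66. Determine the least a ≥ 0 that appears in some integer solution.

0

gcd(11, 9):
  11 = 1×9 + 2
  9 = 4×2 + 1
  2 = 2×1
so gcd(11, 9) = 1.
1 divides 66, so solutions exist.
Back-substitute for Bézout coefficients:
  1 = 9 - 4×2
  ... = 9×(5) + 11×(-4)
Scale by 66/1 = 66: (a₀, b₀) = (330, -264).
General solution: a = 330 + 11t, b = -264 - 9t for integer t.
a ≥ 0: smallest is 330 mod 11 = 0 (at t = -30), with b = 6.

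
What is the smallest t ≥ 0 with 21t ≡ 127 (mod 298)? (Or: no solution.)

77

gcd(298, 21) = 1.
1 divides 127, so solutions exist.
By Bézout, 21×(71) + 298×(-5) = 1.
So 21×(71) ≡ 1 (mod 298); multiply by 127: t ≡ 9017 (mod 298).
Smallest nonnegative: t = 9017 mod 298 = 77.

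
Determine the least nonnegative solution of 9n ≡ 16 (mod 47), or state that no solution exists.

7

gcd(47, 9):
  47 = 5×9 + 2
  9 = 4×2 + 1
  2 = 2×1
so gcd(47, 9) = 1.
1 divides 16, so solutions exist.
Back-substitute for Bézout coefficients:
  1 = 9 - 4×2
  ... = 9×(21) + 47×(-4)
So 9×(21) ≡ 1 (mod 47); multiply by 16: n ≡ 336 (mod 47).
Smallest nonnegative: n = 336 mod 47 = 7.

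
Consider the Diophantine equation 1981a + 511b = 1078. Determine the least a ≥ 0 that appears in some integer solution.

gcd(1981, 511):
  1981 = 3*511 + 448
  511 = 1*448 + 63
  448 = 7*63 + 7
  63 = 9*7
so gcd(1981, 511) = 7.
7 divides 1078, so solutions exist.
Back-substitute for Bézout coefficients:
  7 = 448 - 7*63
  ... = 1981*(8) + 511*(-31)
Scale by 1078/7 = 154: (a₀, b₀) = (1232, -4774).
General solution: a = 1232 + 73t, b = -4774 - 283t for integer t.
a ≥ 0: smallest is 1232 mod 73 = 64 (at t = -16), with b = -246.

64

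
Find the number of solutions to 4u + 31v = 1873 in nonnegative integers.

gcd(31, 4) = 1  (31 = 7·4 + 3, 4 = 1·3 + 1, 3 = 3·1).
Back-substituting, 4·(8) + 31·(-1) = 1.
Scale by 1873: one solution is (14984, -1873). Reduce u mod 31: (11, 59).
General: u = 11 + 31t, v = 59 - 4t.
u ≥ 0 ⇒ t ≥ 0; v ≥ 0 ⇒ t ≤ 14. So t ∈ [0, 14]: 15 solutions.

15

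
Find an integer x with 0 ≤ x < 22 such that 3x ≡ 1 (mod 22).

gcd(22, 3):
  22 = 7*3 + 1
  3 = 3*1
so gcd(22, 3) = 1.
Back-substitute for Bézout coefficients:
  1 = 22 - 7*3
  ... = 3*(-7) + 22*(1)
So 3*-7 ≡ 1 (mod 22), and -7 mod 22 = 15.

15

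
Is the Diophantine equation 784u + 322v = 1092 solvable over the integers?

gcd(784, 322) = 14  (784 = 2*322 + 140, 322 = 2*140 + 42, 140 = 3*42 + 14, 42 = 3*14).
14 divides 1092, so integer solutions exist.

yes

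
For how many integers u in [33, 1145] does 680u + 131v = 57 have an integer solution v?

gcd(680, 131):
  680 = 5·131 + 25
  131 = 5·25 + 6
  25 = 4·6 + 1
  6 = 6·1
so gcd(680, 131) = 1.
Back-substitute for Bézout coefficients:
  1 = 25 - 4·6
  ... = 680·(21) + 131·(-109)
Scale by 57: particular solution (1197, -6213); reduce u mod 131: (18, -93).
General solution: u = 18 + 131t, v = -93 - 680t for integer t.
33 ≤ 18 + 131t ≤ 1145 gives t ∈ [1, 8], which is 8 values.

8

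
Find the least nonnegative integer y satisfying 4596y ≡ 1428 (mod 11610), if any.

gcd(11610, 4596):
  11610 = 2×4596 + 2418
  4596 = 1×2418 + 2178
  2418 = 1×2178 + 240
  2178 = 9×240 + 18
  240 = 13×18 + 6
  18 = 3×6
so gcd(11610, 4596) = 6.
6 divides 1428, so solutions exist.
Back-substitute for Bézout coefficients:
  6 = 240 - 13×18
  ... = 4596×(-629) + 11610×(249)
So 4596×(-629) ≡ 6 (mod 11610); multiply by 238: y ≡ -149702 (mod 1935).
Smallest nonnegative: y = -149702 mod 1935 = 1228.

1228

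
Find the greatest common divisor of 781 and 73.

gcd(781, 73) = 1  (781 = 10*73 + 51, 73 = 1*51 + 22, 51 = 2*22 + 7, 22 = 3*7 + 1, 7 = 7*1).

1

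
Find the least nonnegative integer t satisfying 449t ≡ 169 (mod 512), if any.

233

gcd(512, 449):
  512 = 1·449 + 63
  449 = 7·63 + 8
  63 = 7·8 + 7
  8 = 1·7 + 1
  7 = 7·1
so gcd(512, 449) = 1.
1 divides 169, so solutions exist.
Back-substitute for Bézout coefficients:
  1 = 8 - 1·7
  ... = 449·(65) + 512·(-57)
So 449·(65) ≡ 1 (mod 512); multiply by 169: t ≡ 10985 (mod 512).
Smallest nonnegative: t = 10985 mod 512 = 233.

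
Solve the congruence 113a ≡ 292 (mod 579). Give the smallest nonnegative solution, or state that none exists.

392

gcd(579, 113) = 1  (579 = 5*113 + 14, 113 = 8*14 + 1, 14 = 14*1).
1 divides 292, so solutions exist.
Back-substituting, 113*(41) + 579*(-8) = 1.
So 113*(41) ≡ 1 (mod 579); multiply by 292: a ≡ 11972 (mod 579).
Smallest nonnegative: a = 11972 mod 579 = 392.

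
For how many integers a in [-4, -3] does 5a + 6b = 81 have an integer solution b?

gcd(6, 5):
  6 = 1*5 + 1
  5 = 5*1
so gcd(6, 5) = 1.
Back-substitute for Bézout coefficients:
  1 = 6 - 1*5
  ... = 5*(-1) + 6*(1)
Scale by 81: particular solution (-81, 81); reduce a mod 6: (3, 11).
General solution: a = 3 + 6t, b = 11 - 5t for integer t.
-4 ≤ 3 + 6t ≤ -3 gives t ∈ [-1, -1], which is 1 value.

1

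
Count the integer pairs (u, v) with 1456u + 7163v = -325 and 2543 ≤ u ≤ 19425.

gcd(7163, 1456):
  7163 = 4×1456 + 1339
  1456 = 1×1339 + 117
  1339 = 11×117 + 52
  117 = 2×52 + 13
  52 = 4×13
so gcd(7163, 1456) = 13.
Back-substitute for Bézout coefficients:
  13 = 117 - 2×52
  ... = 1456×(123) + 7163×(-25)
Scale by -25: particular solution (-3075, 625); reduce u mod 551: (231, -47).
General solution: u = 231 + 551t, v = -47 - 112t for integer t.
2543 ≤ 231 + 551t ≤ 19425 gives t ∈ [5, 34], which is 30 values.

30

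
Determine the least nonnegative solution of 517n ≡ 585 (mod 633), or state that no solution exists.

gcd(633, 517) = 1  (633 = 1×517 + 116, 517 = 4×116 + 53, 116 = 2×53 + 10, 53 = 5×10 + 3, 10 = 3×3 + 1, 3 = 3×1).
1 divides 585, so solutions exist.
Back-substituting, 517×(-191) + 633×(156) = 1.
So 517×(-191) ≡ 1 (mod 633); multiply by 585: n ≡ -111735 (mod 633).
Smallest nonnegative: n = -111735 mod 633 = 306.

306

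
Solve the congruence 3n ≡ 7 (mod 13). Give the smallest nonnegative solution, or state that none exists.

gcd(13, 3) = 1  (13 = 4·3 + 1, 3 = 3·1).
1 divides 7, so solutions exist.
Back-substituting, 3·(-4) + 13·(1) = 1.
So 3·(-4) ≡ 1 (mod 13); multiply by 7: n ≡ -28 (mod 13).
Smallest nonnegative: n = -28 mod 13 = 11.

11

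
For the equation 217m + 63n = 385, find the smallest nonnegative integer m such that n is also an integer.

gcd(217, 63) = 7.
7 divides 385, so solutions exist.
By Bézout, 217·(-2) + 63·(7) = 7.
Scale by 385/7 = 55: (m₀, n₀) = (-110, 385).
General solution: m = -110 + 9t, n = 385 - 31t for integer t.
m ≥ 0: smallest is -110 mod 9 = 7 (at t = 13), with n = -18.

7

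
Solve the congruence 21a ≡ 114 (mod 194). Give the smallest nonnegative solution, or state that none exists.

gcd(194, 21) = 1  (194 = 9·21 + 5, 21 = 4·5 + 1, 5 = 5·1).
1 divides 114, so solutions exist.
Back-substituting, 21·(37) + 194·(-4) = 1.
So 21·(37) ≡ 1 (mod 194); multiply by 114: a ≡ 4218 (mod 194).
Smallest nonnegative: a = 4218 mod 194 = 144.

144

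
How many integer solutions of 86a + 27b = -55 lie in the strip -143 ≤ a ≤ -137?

gcd(86, 27):
  86 = 3*27 + 5
  27 = 5*5 + 2
  5 = 2*2 + 1
  2 = 2*1
so gcd(86, 27) = 1.
Back-substitute for Bézout coefficients:
  1 = 5 - 2*2
  ... = 86*(11) + 27*(-35)
Scale by -55: particular solution (-605, 1925); reduce a mod 27: (16, -53).
General solution: a = 16 + 27t, b = -53 - 86t for integer t.
-143 ≤ 16 + 27t ≤ -137 gives t ∈ [-5, -6], which is 0 values.

0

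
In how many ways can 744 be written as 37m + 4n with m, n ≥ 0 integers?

6

gcd(37, 4) = 1.
By Bézout, 37*(1) + 4*(-9) = 1.
One solution: (0, 186).
General: m = 0 + 4t, n = 186 - 37t.
m ≥ 0 ⇒ t ≥ 0; n ≥ 0 ⇒ t ≤ 5. So t ∈ [0, 5]: 6 solutions.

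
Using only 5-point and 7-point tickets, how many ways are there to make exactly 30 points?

1

Need nonnegative integers with 5j + 7k = 30.
gcd(5, 7) = 1, and 5·(3) + 7·(-2) = 1.
So (j₀, k₀) = (90, -60); general j = 90 + 7t, k = -60 - 5t.
j ≥ 0 ⇒ t ≥ -12; k ≥ 0 ⇒ t ≤ -12. That's 1 value of t.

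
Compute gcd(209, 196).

1

gcd(209, 196) = 1  (209 = 1*196 + 13, 196 = 15*13 + 1, 13 = 13*1).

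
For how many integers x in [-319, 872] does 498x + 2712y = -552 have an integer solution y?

gcd(2712, 498) = 6.
By Bézout, 498·(-49) + 2712·(9) = 6.
Particular solution: (440, -81).
General solution: x = 440 + 452t, y = -81 - 83t for integer t.
-319 ≤ 440 + 452t ≤ 872 gives t ∈ [-1, 0], which is 2 values.

2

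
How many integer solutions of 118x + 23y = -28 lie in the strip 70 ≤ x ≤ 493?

19

gcd(118, 23) = 1.
By Bézout, 118·(8) + 23·(-41) = 1.
Particular solution: (6, -32).
General solution: x = 6 + 23t, y = -32 - 118t for integer t.
70 ≤ 6 + 23t ≤ 493 gives t ∈ [3, 21], which is 19 values.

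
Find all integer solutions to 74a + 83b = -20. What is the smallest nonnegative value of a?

76

gcd(83, 74) = 1  (83 = 1×74 + 9, 74 = 8×9 + 2, 9 = 4×2 + 1, 2 = 2×1).
1 divides -20, so solutions exist.
Back-substituting, 74×(-37) + 83×(33) = 1.
Scale by -20/1 = -20: (a₀, b₀) = (740, -660).
General solution: a = 740 + 83t, b = -660 - 74t for integer t.
a ≥ 0: smallest is 740 mod 83 = 76 (at t = -8), with b = -68.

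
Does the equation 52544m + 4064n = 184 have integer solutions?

gcd(52544, 4064) = 32.
32 does not divide 184 (remainder 24), so no integer solutions.

no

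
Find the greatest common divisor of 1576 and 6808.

gcd(6808, 1576):
  6808 = 4·1576 + 504
  1576 = 3·504 + 64
  504 = 7·64 + 56
  64 = 1·56 + 8
  56 = 7·8
so gcd(6808, 1576) = 8.

8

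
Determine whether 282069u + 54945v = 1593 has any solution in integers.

gcd(282069, 54945) = 27  (282069 = 5×54945 + 7344, 54945 = 7×7344 + 3537, 7344 = 2×3537 + 270, 3537 = 13×270 + 27, 270 = 10×27).
27 divides 1593, so integer solutions exist.

yes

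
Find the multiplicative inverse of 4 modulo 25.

gcd(25, 4) = 1  (25 = 6·4 + 1, 4 = 4·1).
Back-substituting, 4·(-6) + 25·(1) = 1.
So 4·-6 ≡ 1 (mod 25), and -6 mod 25 = 19.

19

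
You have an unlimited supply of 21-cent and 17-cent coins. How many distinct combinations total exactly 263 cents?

Need nonnegative integers with 21j + 17k = 263.
gcd(21, 17) = 1, and 21·(-4) + 17·(5) = 1.
So (j₀, k₀) = (-1052, 1315); general j = -1052 + 17t, k = 1315 - 21t.
j ≥ 0 ⇒ t ≥ 62; k ≥ 0 ⇒ t ≤ 62. That's 1 value of t.

1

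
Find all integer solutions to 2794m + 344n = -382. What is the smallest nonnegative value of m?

81

gcd(2794, 344):
  2794 = 8·344 + 42
  344 = 8·42 + 8
  42 = 5·8 + 2
  8 = 4·2
so gcd(2794, 344) = 2.
2 divides -382, so solutions exist.
Back-substitute for Bézout coefficients:
  2 = 42 - 5·8
  ... = 2794·(41) + 344·(-333)
Scale by -382/2 = -191: (m₀, n₀) = (-7831, 63603).
General solution: m = -7831 + 172t, n = 63603 - 1397t for integer t.
m ≥ 0: smallest is -7831 mod 172 = 81 (at t = 46), with n = -659.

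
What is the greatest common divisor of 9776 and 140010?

26

gcd(140010, 9776):
  140010 = 14·9776 + 3146
  9776 = 3·3146 + 338
  3146 = 9·338 + 104
  338 = 3·104 + 26
  104 = 4·26
so gcd(140010, 9776) = 26.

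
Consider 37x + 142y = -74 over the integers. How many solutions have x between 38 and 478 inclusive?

3

gcd(142, 37):
  142 = 3·37 + 31
  37 = 1·31 + 6
  31 = 5·6 + 1
  6 = 6·1
so gcd(142, 37) = 1.
Back-substitute for Bézout coefficients:
  1 = 31 - 5·6
  ... = 37·(-23) + 142·(6)
Scale by -74: particular solution (1702, -444); reduce x mod 142: (140, -37).
General solution: x = 140 + 142t, y = -37 - 37t for integer t.
38 ≤ 140 + 142t ≤ 478 gives t ∈ [0, 2], which is 3 values.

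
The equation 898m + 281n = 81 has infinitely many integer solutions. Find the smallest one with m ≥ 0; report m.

73

gcd(898, 281) = 1.
1 divides 81, so solutions exist.
By Bézout, 898*(46) + 281*(-147) = 1.
Scale by 81/1 = 81: (m₀, n₀) = (3726, -11907).
General solution: m = 3726 + 281t, n = -11907 - 898t for integer t.
m ≥ 0: smallest is 3726 mod 281 = 73 (at t = -13), with n = -233.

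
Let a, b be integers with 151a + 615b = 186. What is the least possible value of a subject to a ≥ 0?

gcd(615, 151):
  615 = 4*151 + 11
  151 = 13*11 + 8
  11 = 1*8 + 3
  8 = 2*3 + 2
  3 = 1*2 + 1
  2 = 2*1
so gcd(615, 151) = 1.
1 divides 186, so solutions exist.
Back-substitute for Bézout coefficients:
  1 = 3 - 1*2
  ... = 151*(-224) + 615*(55)
Scale by 186/1 = 186: (a₀, b₀) = (-41664, 10230).
General solution: a = -41664 + 615t, b = 10230 - 151t for integer t.
a ≥ 0: smallest is -41664 mod 615 = 156 (at t = 68), with b = -38.

156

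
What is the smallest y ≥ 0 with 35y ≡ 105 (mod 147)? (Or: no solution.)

3

gcd(147, 35):
  147 = 4·35 + 7
  35 = 5·7
so gcd(147, 35) = 7.
7 divides 105, so solutions exist.
Back-substitute for Bézout coefficients:
  7 = 147 - 4·35
  ... = 35·(-4) + 147·(1)
So 35·(-4) ≡ 7 (mod 147); multiply by 15: y ≡ -60 (mod 21).
Smallest nonnegative: y = -60 mod 21 = 3.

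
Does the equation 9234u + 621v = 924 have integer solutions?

no

gcd(9234, 621) = 27.
27 does not divide 924 (remainder 6), so no integer solutions.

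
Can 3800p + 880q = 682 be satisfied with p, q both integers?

gcd(3800, 880):
  3800 = 4·880 + 280
  880 = 3·280 + 40
  280 = 7·40
so gcd(3800, 880) = 40.
40 does not divide 682 (remainder 2), so no integer solutions.

no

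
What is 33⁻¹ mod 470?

gcd(470, 33):
  470 = 14×33 + 8
  33 = 4×8 + 1
  8 = 8×1
so gcd(470, 33) = 1.
Back-substitute for Bézout coefficients:
  1 = 33 - 4×8
  ... = 33×(57) + 470×(-4)
So 33×57 ≡ 1 (mod 470), and 57 mod 470 = 57.

57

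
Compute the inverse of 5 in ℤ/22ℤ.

gcd(22, 5) = 1.
By Bézout, 5*(9) + 22*(-2) = 1.
So 5*9 ≡ 1 (mod 22), and 9 mod 22 = 9.

9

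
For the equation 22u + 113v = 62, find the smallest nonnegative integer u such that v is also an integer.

85

gcd(113, 22):
  113 = 5·22 + 3
  22 = 7·3 + 1
  3 = 3·1
so gcd(113, 22) = 1.
1 divides 62, so solutions exist.
Back-substitute for Bézout coefficients:
  1 = 22 - 7·3
  ... = 22·(36) + 113·(-7)
Scale by 62/1 = 62: (u₀, v₀) = (2232, -434).
General solution: u = 2232 + 113t, v = -434 - 22t for integer t.
u ≥ 0: smallest is 2232 mod 113 = 85 (at t = -19), with v = -16.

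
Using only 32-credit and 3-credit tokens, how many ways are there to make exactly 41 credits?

Need nonnegative integers with 32j + 3k = 41.
gcd(32, 3) = 1, and 32·(-1) + 3·(11) = 1.
So (j₀, k₀) = (-41, 451); general j = -41 + 3t, k = 451 - 32t.
j ≥ 0 ⇒ t ≥ 14; k ≥ 0 ⇒ t ≤ 14. That's 1 value of t.

1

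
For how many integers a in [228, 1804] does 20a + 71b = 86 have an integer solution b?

22

gcd(71, 20) = 1.
By Bézout, 20*(32) + 71*(-9) = 1.
Particular solution: (54, -14).
General solution: a = 54 + 71t, b = -14 - 20t for integer t.
228 ≤ 54 + 71t ≤ 1804 gives t ∈ [3, 24], which is 22 values.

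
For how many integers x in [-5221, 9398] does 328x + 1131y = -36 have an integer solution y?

13

gcd(1131, 328) = 1  (1131 = 3·328 + 147, 328 = 2·147 + 34, 147 = 4·34 + 11, 34 = 3·11 + 1, 11 = 11·1).
Back-substituting, 328·(100) + 1131·(-29) = 1.
Scale by -36: particular solution (-3600, 1044); reduce x mod 1131: (924, -268).
General solution: x = 924 + 1131t, y = -268 - 328t for integer t.
-5221 ≤ 924 + 1131t ≤ 9398 gives t ∈ [-5, 7], which is 13 values.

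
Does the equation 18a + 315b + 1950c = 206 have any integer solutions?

no

gcd(315, 18) = 9  (315 = 17·18 + 9, 18 = 2·9).
gcd(9, 1950) = 3.
3 does not divide 206 (remainder 2), so no integer solutions.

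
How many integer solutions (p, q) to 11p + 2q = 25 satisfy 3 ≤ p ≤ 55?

27

gcd(11, 2) = 1  (11 = 5×2 + 1, 2 = 2×1).
Back-substituting, 11×(1) + 2×(-5) = 1.
Scale by 25: particular solution (25, -125); reduce p mod 2: (1, 7).
General solution: p = 1 + 2t, q = 7 - 11t for integer t.
3 ≤ 1 + 2t ≤ 55 gives t ∈ [1, 27], which is 27 values.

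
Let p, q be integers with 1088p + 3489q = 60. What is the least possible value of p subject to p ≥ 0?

1860

gcd(3489, 1088) = 1.
1 divides 60, so solutions exist.
By Bézout, 1088×(-1132) + 3489×(353) = 1.
Scale by 60/1 = 60: (p₀, q₀) = (-67920, 21180).
General solution: p = -67920 + 3489t, q = 21180 - 1088t for integer t.
p ≥ 0: smallest is -67920 mod 3489 = 1860 (at t = 20), with q = -580.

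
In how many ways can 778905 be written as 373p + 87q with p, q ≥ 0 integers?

24

gcd(373, 87) = 1.
By Bézout, 373·(7) + 87·(-30) = 1.
One solution: (45, 8760).
General: p = 45 + 87t, q = 8760 - 373t.
p ≥ 0 ⇒ t ≥ 0; q ≥ 0 ⇒ t ≤ 23. So t ∈ [0, 23]: 24 solutions.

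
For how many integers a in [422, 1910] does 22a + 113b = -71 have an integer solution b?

13

gcd(113, 22) = 1  (113 = 5·22 + 3, 22 = 7·3 + 1, 3 = 3·1).
Back-substituting, 22·(36) + 113·(-7) = 1.
Scale by -71: particular solution (-2556, 497); reduce a mod 113: (43, -9).
General solution: a = 43 + 113t, b = -9 - 22t for integer t.
422 ≤ 43 + 113t ≤ 1910 gives t ∈ [4, 16], which is 13 values.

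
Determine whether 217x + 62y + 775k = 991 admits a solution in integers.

gcd(217, 62) = 31  (217 = 3*62 + 31, 62 = 2*31).
gcd(31, 775) = 31.
31 does not divide 991 (remainder 30), so no integer solutions.

no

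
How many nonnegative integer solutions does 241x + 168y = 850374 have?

21

gcd(241, 168) = 1  (241 = 1·168 + 73, 168 = 2·73 + 22, 73 = 3·22 + 7, 22 = 3·7 + 1, 7 = 7·1).
Back-substituting, 241·(-23) + 168·(33) = 1.
Scale by 850374: one solution is (-19558602, 28062342). Reduce x mod 168: (126, 4881).
General: x = 126 + 168t, y = 4881 - 241t.
x ≥ 0 ⇒ t ≥ 0; y ≥ 0 ⇒ t ≤ 20. So t ∈ [0, 20]: 21 solutions.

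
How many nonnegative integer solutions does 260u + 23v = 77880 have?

gcd(260, 23):
  260 = 11·23 + 7
  23 = 3·7 + 2
  7 = 3·2 + 1
  2 = 2·1
so gcd(260, 23) = 1.
Back-substitute for Bézout coefficients:
  1 = 7 - 3·2
  ... = 260·(10) + 23·(-113)
Scale by 77880: one solution is (778800, -8800440). Reduce u mod 23: (20, 3160).
General: u = 20 + 23t, v = 3160 - 260t.
u ≥ 0 ⇒ t ≥ 0; v ≥ 0 ⇒ t ≤ 12. So t ∈ [0, 12]: 13 solutions.

13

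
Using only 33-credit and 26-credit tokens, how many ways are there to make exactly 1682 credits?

Need nonnegative integers with 33j + 26k = 1682.
gcd(33, 26) = 1, and 33·(-11) + 26·(14) = 1.
So (j₀, k₀) = (-18502, 23548); general j = -18502 + 26t, k = 23548 - 33t.
j ≥ 0 ⇒ t ≥ 712; k ≥ 0 ⇒ t ≤ 713. That's 2 values of t.

2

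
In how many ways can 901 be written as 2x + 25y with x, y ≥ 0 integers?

18

gcd(25, 2):
  25 = 12×2 + 1
  2 = 2×1
so gcd(25, 2) = 1.
Back-substitute for Bézout coefficients:
  1 = 25 - 12×2
  ... = 2×(-12) + 25×(1)
Scale by 901: one solution is (-10812, 901). Reduce x mod 25: (13, 35).
General: x = 13 + 25t, y = 35 - 2t.
x ≥ 0 ⇒ t ≥ 0; y ≥ 0 ⇒ t ≤ 17. So t ∈ [0, 17]: 18 solutions.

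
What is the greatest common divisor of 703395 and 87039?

9

gcd(703395, 87039):
  703395 = 8*87039 + 7083
  87039 = 12*7083 + 2043
  7083 = 3*2043 + 954
  2043 = 2*954 + 135
  954 = 7*135 + 9
  135 = 15*9
so gcd(703395, 87039) = 9.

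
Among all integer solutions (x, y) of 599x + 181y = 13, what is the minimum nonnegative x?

178

gcd(599, 181):
  599 = 3·181 + 56
  181 = 3·56 + 13
  56 = 4·13 + 4
  13 = 3·4 + 1
  4 = 4·1
so gcd(599, 181) = 1.
1 divides 13, so solutions exist.
Back-substitute for Bézout coefficients:
  1 = 13 - 3·4
  ... = 599·(-42) + 181·(139)
Scale by 13/1 = 13: (x₀, y₀) = (-546, 1807).
General solution: x = -546 + 181t, y = 1807 - 599t for integer t.
x ≥ 0: smallest is -546 mod 181 = 178 (at t = 4), with y = -589.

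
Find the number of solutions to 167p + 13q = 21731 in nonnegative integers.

10

gcd(167, 13) = 1  (167 = 12*13 + 11, 13 = 1*11 + 2, 11 = 5*2 + 1, 2 = 2*1).
Back-substituting, 167*(6) + 13*(-77) = 1.
Scale by 21731: one solution is (130386, -1673287). Reduce p mod 13: (9, 1556).
General: p = 9 + 13t, q = 1556 - 167t.
p ≥ 0 ⇒ t ≥ 0; q ≥ 0 ⇒ t ≤ 9. So t ∈ [0, 9]: 10 solutions.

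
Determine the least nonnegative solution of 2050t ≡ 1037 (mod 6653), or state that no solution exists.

gcd(6653, 2050) = 1.
1 divides 1037, so solutions exist.
By Bézout, 2050×(-2976) + 6653×(917) = 1.
So 2050×(-2976) ≡ 1 (mod 6653); multiply by 1037: t ≡ -3086112 (mod 6653).
Smallest nonnegative: t = -3086112 mod 6653 = 880.

880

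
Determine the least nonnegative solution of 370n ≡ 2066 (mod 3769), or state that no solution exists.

gcd(3769, 370) = 1.
1 divides 2066, so solutions exist.
By Bézout, 370×(-601) + 3769×(59) = 1.
So 370×(-601) ≡ 1 (mod 3769); multiply by 2066: n ≡ -1241666 (mod 3769).
Smallest nonnegative: n = -1241666 mod 3769 = 2104.

2104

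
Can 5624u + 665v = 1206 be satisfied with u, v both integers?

no

gcd(5624, 665) = 19  (5624 = 8·665 + 304, 665 = 2·304 + 57, 304 = 5·57 + 19, 57 = 3·19).
19 does not divide 1206 (remainder 9), so no integer solutions.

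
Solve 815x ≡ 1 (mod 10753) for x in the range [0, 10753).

gcd(10753, 815) = 1  (10753 = 13*815 + 158, 815 = 5*158 + 25, 158 = 6*25 + 8, 25 = 3*8 + 1, 8 = 8*1).
Back-substituting, 815*(1293) + 10753*(-98) = 1.
So 815*1293 ≡ 1 (mod 10753), and 1293 mod 10753 = 1293.

1293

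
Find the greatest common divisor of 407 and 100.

1

gcd(407, 100):
  407 = 4*100 + 7
  100 = 14*7 + 2
  7 = 3*2 + 1
  2 = 2*1
so gcd(407, 100) = 1.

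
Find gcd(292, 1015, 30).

gcd(1015, 292) = 1.
gcd(1, 30) = 1.

1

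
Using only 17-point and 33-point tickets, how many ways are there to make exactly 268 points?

Need nonnegative integers with 17j + 33k = 268.
gcd(17, 33) = 1, and 17·(2) + 33·(-1) = 1.
So (j₀, k₀) = (536, -268); general j = 536 + 33t, k = -268 - 17t.
j ≥ 0 ⇒ t ≥ -16; k ≥ 0 ⇒ t ≤ -16. That's 1 value of t.

1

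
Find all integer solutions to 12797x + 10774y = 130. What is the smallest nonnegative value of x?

gcd(12797, 10774):
  12797 = 1*10774 + 2023
  10774 = 5*2023 + 659
  2023 = 3*659 + 46
  659 = 14*46 + 15
  46 = 3*15 + 1
  15 = 15*1
so gcd(12797, 10774) = 1.
1 divides 130, so solutions exist.
Back-substitute for Bézout coefficients:
  1 = 46 - 3*15
  ... = 12797*(703) + 10774*(-835)
Scale by 130/1 = 130: (x₀, y₀) = (91390, -108550).
General solution: x = 91390 + 10774t, y = -108550 - 12797t for integer t.
x ≥ 0: smallest is 91390 mod 10774 = 5198 (at t = -8), with y = -6174.

5198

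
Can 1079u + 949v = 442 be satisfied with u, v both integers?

yes

gcd(1079, 949) = 13  (1079 = 1·949 + 130, 949 = 7·130 + 39, 130 = 3·39 + 13, 39 = 3·13).
13 divides 442, so integer solutions exist.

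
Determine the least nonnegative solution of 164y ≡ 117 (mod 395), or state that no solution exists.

138

gcd(395, 164):
  395 = 2·164 + 67
  164 = 2·67 + 30
  67 = 2·30 + 7
  30 = 4·7 + 2
  7 = 3·2 + 1
  2 = 2·1
so gcd(395, 164) = 1.
1 divides 117, so solutions exist.
Back-substitute for Bézout coefficients:
  1 = 7 - 3·2
  ... = 164·(-171) + 395·(71)
So 164·(-171) ≡ 1 (mod 395); multiply by 117: y ≡ -20007 (mod 395).
Smallest nonnegative: y = -20007 mod 395 = 138.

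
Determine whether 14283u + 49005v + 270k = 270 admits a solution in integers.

yes

gcd(49005, 14283) = 27  (49005 = 3·14283 + 6156, 14283 = 2·6156 + 1971, 6156 = 3·1971 + 243, 1971 = 8·243 + 27, 243 = 9·27).
gcd(27, 270) = 27.
27 divides 270, so integer solutions exist.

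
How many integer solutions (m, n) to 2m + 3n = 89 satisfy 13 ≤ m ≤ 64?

18

gcd(3, 2):
  3 = 1×2 + 1
  2 = 2×1
so gcd(3, 2) = 1.
Back-substitute for Bézout coefficients:
  1 = 3 - 1×2
  ... = 2×(-1) + 3×(1)
Scale by 89: particular solution (-89, 89); reduce m mod 3: (1, 29).
General solution: m = 1 + 3t, n = 29 - 2t for integer t.
13 ≤ 1 + 3t ≤ 64 gives t ∈ [4, 21], which is 18 values.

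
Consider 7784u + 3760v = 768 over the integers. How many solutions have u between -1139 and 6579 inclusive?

17

gcd(7784, 3760):
  7784 = 2*3760 + 264
  3760 = 14*264 + 64
  264 = 4*64 + 8
  64 = 8*8
so gcd(7784, 3760) = 8.
Back-substitute for Bézout coefficients:
  8 = 264 - 4*64
  ... = 7784*(57) + 3760*(-118)
Scale by 96: particular solution (5472, -11328); reduce u mod 470: (302, -625).
General solution: u = 302 + 470t, v = -625 - 973t for integer t.
-1139 ≤ 302 + 470t ≤ 6579 gives t ∈ [-3, 13], which is 17 values.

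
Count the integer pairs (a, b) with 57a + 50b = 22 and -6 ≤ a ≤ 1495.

gcd(57, 50):
  57 = 1×50 + 7
  50 = 7×7 + 1
  7 = 7×1
so gcd(57, 50) = 1.
Back-substitute for Bézout coefficients:
  1 = 50 - 7×7
  ... = 57×(-7) + 50×(8)
Scale by 22: particular solution (-154, 176); reduce a mod 50: (46, -52).
General solution: a = 46 + 50t, b = -52 - 57t for integer t.
-6 ≤ 46 + 50t ≤ 1495 gives t ∈ [-1, 28], which is 30 values.

30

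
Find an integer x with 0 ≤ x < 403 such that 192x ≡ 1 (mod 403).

gcd(403, 192) = 1  (403 = 2*192 + 19, 192 = 10*19 + 2, 19 = 9*2 + 1, 2 = 2*1).
Back-substituting, 192*(-191) + 403*(91) = 1.
So 192*-191 ≡ 1 (mod 403), and -191 mod 403 = 212.

212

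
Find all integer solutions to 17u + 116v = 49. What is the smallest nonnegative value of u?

gcd(116, 17) = 1.
1 divides 49, so solutions exist.
By Bézout, 17·(41) + 116·(-6) = 1.
Scale by 49/1 = 49: (u₀, v₀) = (2009, -294).
General solution: u = 2009 + 116t, v = -294 - 17t for integer t.
u ≥ 0: smallest is 2009 mod 116 = 37 (at t = -17), with v = -5.

37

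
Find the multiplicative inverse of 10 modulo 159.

gcd(159, 10):
  159 = 15·10 + 9
  10 = 1·9 + 1
  9 = 9·1
so gcd(159, 10) = 1.
Back-substitute for Bézout coefficients:
  1 = 10 - 1·9
  ... = 10·(16) + 159·(-1)
So 10·16 ≡ 1 (mod 159), and 16 mod 159 = 16.

16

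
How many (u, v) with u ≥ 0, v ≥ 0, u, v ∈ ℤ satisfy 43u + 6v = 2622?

gcd(43, 6) = 1.
By Bézout, 43×(1) + 6×(-7) = 1.
One solution: (0, 437).
General: u = 0 + 6t, v = 437 - 43t.
u ≥ 0 ⇒ t ≥ 0; v ≥ 0 ⇒ t ≤ 10. So t ∈ [0, 10]: 11 solutions.

11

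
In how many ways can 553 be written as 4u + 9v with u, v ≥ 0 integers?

gcd(9, 4) = 1  (9 = 2×4 + 1, 4 = 4×1).
Back-substituting, 4×(-2) + 9×(1) = 1.
Scale by 553: one solution is (-1106, 553). Reduce u mod 9: (1, 61).
General: u = 1 + 9t, v = 61 - 4t.
u ≥ 0 ⇒ t ≥ 0; v ≥ 0 ⇒ t ≤ 15. So t ∈ [0, 15]: 16 solutions.

16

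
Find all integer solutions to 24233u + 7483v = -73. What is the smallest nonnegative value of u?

885

gcd(24233, 7483):
  24233 = 3×7483 + 1784
  7483 = 4×1784 + 347
  1784 = 5×347 + 49
  347 = 7×49 + 4
  49 = 12×4 + 1
  4 = 4×1
so gcd(24233, 7483) = 1.
1 divides -73, so solutions exist.
Back-substitute for Bézout coefficients:
  1 = 49 - 12×4
  ... = 24233×(1833) + 7483×(-5936)
Scale by -73/1 = -73: (u₀, v₀) = (-133809, 433328).
General solution: u = -133809 + 7483t, v = 433328 - 24233t for integer t.
u ≥ 0: smallest is -133809 mod 7483 = 885 (at t = 18), with v = -2866.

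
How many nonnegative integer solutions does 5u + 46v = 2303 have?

gcd(46, 5) = 1.
By Bézout, 5·(-9) + 46·(1) = 1.
One solution: (19, 48).
General: u = 19 + 46t, v = 48 - 5t.
u ≥ 0 ⇒ t ≥ 0; v ≥ 0 ⇒ t ≤ 9. So t ∈ [0, 9]: 10 solutions.

10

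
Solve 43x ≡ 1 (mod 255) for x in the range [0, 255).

gcd(255, 43) = 1.
By Bézout, 43*(-83) + 255*(14) = 1.
So 43*-83 ≡ 1 (mod 255), and -83 mod 255 = 172.

172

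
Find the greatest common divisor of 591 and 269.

gcd(591, 269):
  591 = 2·269 + 53
  269 = 5·53 + 4
  53 = 13·4 + 1
  4 = 4·1
so gcd(591, 269) = 1.

1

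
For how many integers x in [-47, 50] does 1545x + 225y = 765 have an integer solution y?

6

gcd(1545, 225) = 15  (1545 = 6·225 + 195, 225 = 1·195 + 30, 195 = 6·30 + 15, 30 = 2·15).
Back-substituting, 1545·(7) + 225·(-48) = 15.
Scale by 51: particular solution (357, -2448); reduce x mod 15: (12, -79).
General solution: x = 12 + 15t, y = -79 - 103t for integer t.
-47 ≤ 12 + 15t ≤ 50 gives t ∈ [-3, 2], which is 6 values.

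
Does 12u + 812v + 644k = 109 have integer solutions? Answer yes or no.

gcd(812, 12) = 4  (812 = 67·12 + 8, 12 = 1·8 + 4, 8 = 2·4).
gcd(4, 644) = 4.
4 does not divide 109 (remainder 1), so no integer solutions.

no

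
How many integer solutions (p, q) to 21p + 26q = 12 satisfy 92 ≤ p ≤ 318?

gcd(26, 21) = 1.
By Bézout, 21·(5) + 26·(-4) = 1.
Particular solution: (8, -6).
General solution: p = 8 + 26t, q = -6 - 21t for integer t.
92 ≤ 8 + 26t ≤ 318 gives t ∈ [4, 11], which is 8 values.

8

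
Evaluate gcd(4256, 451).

gcd(4256, 451):
  4256 = 9·451 + 197
  451 = 2·197 + 57
  197 = 3·57 + 26
  57 = 2·26 + 5
  26 = 5·5 + 1
  5 = 5·1
so gcd(4256, 451) = 1.

1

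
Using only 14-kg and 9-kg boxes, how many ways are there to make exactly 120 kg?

1

Need nonnegative integers with 14j + 9k = 120.
gcd(14, 9) = 1, and 14·(2) + 9·(-3) = 1.
So (j₀, k₀) = (240, -360); general j = 240 + 9t, k = -360 - 14t.
j ≥ 0 ⇒ t ≥ -26; k ≥ 0 ⇒ t ≤ -26. That's 1 value of t.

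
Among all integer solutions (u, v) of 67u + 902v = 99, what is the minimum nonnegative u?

715

gcd(902, 67) = 1.
1 divides 99, so solutions exist.
By Bézout, 67*(-175) + 902*(13) = 1.
Scale by 99/1 = 99: (u₀, v₀) = (-17325, 1287).
General solution: u = -17325 + 902t, v = 1287 - 67t for integer t.
u ≥ 0: smallest is -17325 mod 902 = 715 (at t = 20), with v = -53.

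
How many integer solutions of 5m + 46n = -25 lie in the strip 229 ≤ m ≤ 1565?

29

gcd(46, 5) = 1.
By Bézout, 5·(-9) + 46·(1) = 1.
Particular solution: (41, -5).
General solution: m = 41 + 46t, n = -5 - 5t for integer t.
229 ≤ 41 + 46t ≤ 1565 gives t ∈ [5, 33], which is 29 values.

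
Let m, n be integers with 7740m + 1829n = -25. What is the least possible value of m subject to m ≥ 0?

1816

gcd(7740, 1829):
  7740 = 4*1829 + 424
  1829 = 4*424 + 133
  424 = 3*133 + 25
  133 = 5*25 + 8
  25 = 3*8 + 1
  8 = 8*1
so gcd(7740, 1829) = 1.
1 divides -25, so solutions exist.
Back-substitute for Bézout coefficients:
  1 = 25 - 3*8
  ... = 7740*(220) + 1829*(-931)
Scale by -25/1 = -25: (m₀, n₀) = (-5500, 23275).
General solution: m = -5500 + 1829t, n = 23275 - 7740t for integer t.
m ≥ 0: smallest is -5500 mod 1829 = 1816 (at t = 4), with n = -7685.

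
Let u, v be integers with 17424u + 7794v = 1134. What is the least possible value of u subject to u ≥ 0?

319

gcd(17424, 7794) = 18  (17424 = 2*7794 + 1836, 7794 = 4*1836 + 450, 1836 = 4*450 + 36, 450 = 12*36 + 18, 36 = 2*18).
18 divides 1134, so solutions exist.
Back-substituting, 17424*(-208) + 7794*(465) = 18.
Scale by 1134/18 = 63: (u₀, v₀) = (-13104, 29295).
General solution: u = -13104 + 433t, v = 29295 - 968t for integer t.
u ≥ 0: smallest is -13104 mod 433 = 319 (at t = 31), with v = -713.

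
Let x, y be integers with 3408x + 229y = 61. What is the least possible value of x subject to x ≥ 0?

gcd(3408, 229):
  3408 = 14×229 + 202
  229 = 1×202 + 27
  202 = 7×27 + 13
  27 = 2×13 + 1
  13 = 13×1
so gcd(3408, 229) = 1.
1 divides 61, so solutions exist.
Back-substitute for Bézout coefficients:
  1 = 27 - 2×13
  ... = 3408×(-17) + 229×(253)
Scale by 61/1 = 61: (x₀, y₀) = (-1037, 15433).
General solution: x = -1037 + 229t, y = 15433 - 3408t for integer t.
x ≥ 0: smallest is -1037 mod 229 = 108 (at t = 5), with y = -1607.

108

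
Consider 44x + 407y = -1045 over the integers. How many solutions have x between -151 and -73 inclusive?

2

gcd(407, 44) = 11.
By Bézout, 44*(-9) + 407*(1) = 11.
Particular solution: (4, -3).
General solution: x = 4 + 37t, y = -3 - 4t for integer t.
-151 ≤ 4 + 37t ≤ -73 gives t ∈ [-4, -3], which is 2 values.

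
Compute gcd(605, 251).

1

gcd(605, 251) = 1  (605 = 2×251 + 103, 251 = 2×103 + 45, 103 = 2×45 + 13, 45 = 3×13 + 6, 13 = 2×6 + 1, 6 = 6×1).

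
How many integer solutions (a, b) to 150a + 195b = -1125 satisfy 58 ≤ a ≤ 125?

gcd(195, 150) = 15.
By Bézout, 150×(4) + 195×(-3) = 15.
Particular solution: (12, -15).
General solution: a = 12 + 13t, b = -15 - 10t for integer t.
58 ≤ 12 + 13t ≤ 125 gives t ∈ [4, 8], which is 5 values.

5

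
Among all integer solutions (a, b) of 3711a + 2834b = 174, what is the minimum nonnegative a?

1212

gcd(3711, 2834):
  3711 = 1×2834 + 877
  2834 = 3×877 + 203
  877 = 4×203 + 65
  203 = 3×65 + 8
  65 = 8×8 + 1
  8 = 8×1
so gcd(3711, 2834) = 1.
1 divides 174, so solutions exist.
Back-substitute for Bézout coefficients:
  1 = 65 - 8×8
  ... = 3711×(349) + 2834×(-457)
Scale by 174/1 = 174: (a₀, b₀) = (60726, -79518).
General solution: a = 60726 + 2834t, b = -79518 - 3711t for integer t.
a ≥ 0: smallest is 60726 mod 2834 = 1212 (at t = -21), with b = -1587.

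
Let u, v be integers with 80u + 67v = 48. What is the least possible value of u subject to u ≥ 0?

gcd(80, 67) = 1  (80 = 1×67 + 13, 67 = 5×13 + 2, 13 = 6×2 + 1, 2 = 2×1).
1 divides 48, so solutions exist.
Back-substituting, 80×(31) + 67×(-37) = 1.
Scale by 48/1 = 48: (u₀, v₀) = (1488, -1776).
General solution: u = 1488 + 67t, v = -1776 - 80t for integer t.
u ≥ 0: smallest is 1488 mod 67 = 14 (at t = -22), with v = -16.

14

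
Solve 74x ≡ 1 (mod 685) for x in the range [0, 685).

gcd(685, 74) = 1  (685 = 9*74 + 19, 74 = 3*19 + 17, 19 = 1*17 + 2, 17 = 8*2 + 1, 2 = 2*1).
Back-substituting, 74*(324) + 685*(-35) = 1.
So 74*324 ≡ 1 (mod 685), and 324 mod 685 = 324.

324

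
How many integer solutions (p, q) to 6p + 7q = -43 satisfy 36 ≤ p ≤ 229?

28

gcd(7, 6) = 1.
By Bézout, 6*(-1) + 7*(1) = 1.
Particular solution: (1, -7).
General solution: p = 1 + 7t, q = -7 - 6t for integer t.
36 ≤ 1 + 7t ≤ 229 gives t ∈ [5, 32], which is 28 values.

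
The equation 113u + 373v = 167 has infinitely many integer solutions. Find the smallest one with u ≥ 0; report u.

84

gcd(373, 113) = 1.
1 divides 167, so solutions exist.
By Bézout, 113*(-33) + 373*(10) = 1.
Scale by 167/1 = 167: (u₀, v₀) = (-5511, 1670).
General solution: u = -5511 + 373t, v = 1670 - 113t for integer t.
u ≥ 0: smallest is -5511 mod 373 = 84 (at t = 15), with v = -25.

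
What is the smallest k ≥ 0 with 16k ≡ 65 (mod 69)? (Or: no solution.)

gcd(69, 16):
  69 = 4*16 + 5
  16 = 3*5 + 1
  5 = 5*1
so gcd(69, 16) = 1.
1 divides 65, so solutions exist.
Back-substitute for Bézout coefficients:
  1 = 16 - 3*5
  ... = 16*(13) + 69*(-3)
So 16*(13) ≡ 1 (mod 69); multiply by 65: k ≡ 845 (mod 69).
Smallest nonnegative: k = 845 mod 69 = 17.

17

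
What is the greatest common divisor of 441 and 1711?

1

gcd(1711, 441):
  1711 = 3*441 + 388
  441 = 1*388 + 53
  388 = 7*53 + 17
  53 = 3*17 + 2
  17 = 8*2 + 1
  2 = 2*1
so gcd(1711, 441) = 1.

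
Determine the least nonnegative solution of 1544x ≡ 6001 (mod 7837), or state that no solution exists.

gcd(7837, 1544):
  7837 = 5*1544 + 117
  1544 = 13*117 + 23
  117 = 5*23 + 2
  23 = 11*2 + 1
  2 = 2*1
so gcd(7837, 1544) = 1.
1 divides 6001, so solutions exist.
Back-substitute for Bézout coefficients:
  1 = 23 - 11*2
  ... = 1544*(3751) + 7837*(-739)
So 1544*(3751) ≡ 1 (mod 7837); multiply by 6001: x ≡ 22509751 (mod 7837).
Smallest nonnegative: x = 22509751 mod 7837 = 1887.

1887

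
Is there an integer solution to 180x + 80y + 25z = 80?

gcd(180, 80):
  180 = 2·80 + 20
  80 = 4·20
so gcd(180, 80) = 20.
gcd(20, 25) = 5.
5 divides 80, so integer solutions exist.

yes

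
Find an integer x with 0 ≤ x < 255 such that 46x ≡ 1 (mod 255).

gcd(255, 46):
  255 = 5*46 + 25
  46 = 1*25 + 21
  25 = 1*21 + 4
  21 = 5*4 + 1
  4 = 4*1
so gcd(255, 46) = 1.
Back-substitute for Bézout coefficients:
  1 = 21 - 5*4
  ... = 46*(61) + 255*(-11)
So 46*61 ≡ 1 (mod 255), and 61 mod 255 = 61.

61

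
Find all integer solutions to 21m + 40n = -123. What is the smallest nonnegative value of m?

17

gcd(40, 21):
  40 = 1×21 + 19
  21 = 1×19 + 2
  19 = 9×2 + 1
  2 = 2×1
so gcd(40, 21) = 1.
1 divides -123, so solutions exist.
Back-substitute for Bézout coefficients:
  1 = 19 - 9×2
  ... = 21×(-19) + 40×(10)
Scale by -123/1 = -123: (m₀, n₀) = (2337, -1230).
General solution: m = 2337 + 40t, n = -1230 - 21t for integer t.
m ≥ 0: smallest is 2337 mod 40 = 17 (at t = -58), with n = -12.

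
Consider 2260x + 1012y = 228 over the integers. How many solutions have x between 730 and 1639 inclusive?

gcd(2260, 1012):
  2260 = 2×1012 + 236
  1012 = 4×236 + 68
  236 = 3×68 + 32
  68 = 2×32 + 4
  32 = 8×4
so gcd(2260, 1012) = 4.
Back-substitute for Bézout coefficients:
  4 = 68 - 2×32
  ... = 2260×(-30) + 1012×(67)
Scale by 57: particular solution (-1710, 3819); reduce x mod 253: (61, -136).
General solution: x = 61 + 253t, y = -136 - 565t for integer t.
730 ≤ 61 + 253t ≤ 1639 gives t ∈ [3, 6], which is 4 values.

4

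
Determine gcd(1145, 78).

1

gcd(1145, 78):
  1145 = 14×78 + 53
  78 = 1×53 + 25
  53 = 2×25 + 3
  25 = 8×3 + 1
  3 = 3×1
so gcd(1145, 78) = 1.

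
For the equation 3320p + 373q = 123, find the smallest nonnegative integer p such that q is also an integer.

37

gcd(3320, 373):
  3320 = 8×373 + 336
  373 = 1×336 + 37
  336 = 9×37 + 3
  37 = 12×3 + 1
  3 = 3×1
so gcd(3320, 373) = 1.
1 divides 123, so solutions exist.
Back-substitute for Bézout coefficients:
  1 = 37 - 12×3
  ... = 3320×(-121) + 373×(1077)
Scale by 123/1 = 123: (p₀, q₀) = (-14883, 132471).
General solution: p = -14883 + 373t, q = 132471 - 3320t for integer t.
p ≥ 0: smallest is -14883 mod 373 = 37 (at t = 40), with q = -329.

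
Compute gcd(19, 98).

gcd(98, 19) = 1  (98 = 5*19 + 3, 19 = 6*3 + 1, 3 = 3*1).

1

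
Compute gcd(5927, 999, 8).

1

gcd(5927, 999):
  5927 = 5*999 + 932
  999 = 1*932 + 67
  932 = 13*67 + 61
  67 = 1*61 + 6
  61 = 10*6 + 1
  6 = 6*1
so gcd(5927, 999) = 1.
gcd(1, 8) = 1.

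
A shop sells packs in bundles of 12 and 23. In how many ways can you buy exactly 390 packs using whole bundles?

Need nonnegative integers with 12j + 23k = 390.
gcd(12, 23) = 1, and 12·(2) + 23·(-1) = 1.
So (j₀, k₀) = (780, -390); general j = 780 + 23t, k = -390 - 12t.
j ≥ 0 ⇒ t ≥ -33; k ≥ 0 ⇒ t ≤ -33. That's 1 value of t.

1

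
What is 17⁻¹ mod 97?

gcd(97, 17):
  97 = 5*17 + 12
  17 = 1*12 + 5
  12 = 2*5 + 2
  5 = 2*2 + 1
  2 = 2*1
so gcd(97, 17) = 1.
Back-substitute for Bézout coefficients:
  1 = 5 - 2*2
  ... = 17*(40) + 97*(-7)
So 17*40 ≡ 1 (mod 97), and 40 mod 97 = 40.

40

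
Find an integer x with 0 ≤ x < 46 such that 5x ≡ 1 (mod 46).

37

gcd(46, 5) = 1.
By Bézout, 5·(-9) + 46·(1) = 1.
So 5·-9 ≡ 1 (mod 46), and -9 mod 46 = 37.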